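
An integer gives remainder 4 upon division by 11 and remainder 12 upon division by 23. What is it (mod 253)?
M = 11 × 23 = 253. M₁ = 23, y₁ ≡ 1 (mod 11). M₂ = 11, y₂ ≡ 21 (mod 23). t = 4×23×1 + 12×11×21 ≡ 81 (mod 253). The smallest positive such number is 81.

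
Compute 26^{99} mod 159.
74

Using successive squaring:
Binary expansion of 99: 1100011
Powers of 26 mod 159 (each is the square of the previous):
  26^1 ≡ 26 (mod 159)
  26^2 ≡ 26² = 676 ≡ 40 (mod 159)
  26^4 ≡ 40² = 1600 ≡ 10 (mod 159)
  26^8 ≡ 10² = 100 ≡ 100 (mod 159)
  26^16 ≡ 100² = 10000 ≡ 142 (mod 159)
  26^32 ≡ 142² = 20164 ≡ 130 (mod 159)
  26^64 ≡ 130² = 16900 ≡ 46 (mod 159)
99 = 64 + 32 + 2 + 1, so 26^99 = 26^64 × 26^32 × 26^2 × 26^1 ≡ 46 × 130 × 40 × 26 (mod 159)
Multiplying step by step:
  46 × 130 = 5980 ≡ 97 (mod 159)
  97 × 40 = 3880 ≡ 64 (mod 159)
  64 × 26 = 1664 ≡ 74 (mod 159)
Result: 26^99 ≡ 74 (mod 159)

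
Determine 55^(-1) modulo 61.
55^(-1) ≡ 10 (mod 61). Verification: 55 × 10 = 550 ≡ 1 (mod 61)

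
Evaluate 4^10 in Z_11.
10 = 8 + 2 (binary 1010). Repeated squaring mod 11: 4^1 ≡ 4; 4^2 ≡ 4² = 16 ≡ 5; 4^4 ≡ 5² = 25 ≡ 3; 4^8 ≡ 3² = 9 ≡ 9. Multiply: 4^10 = 4^8 × 4^2 ≡ 9 × 5 (mod 11): 9 × 5 = 45 ≡ 1. So 4^10 ≡ 1 (mod 11).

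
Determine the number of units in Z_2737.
2112

Prime factorization: 2737 = 7 × 17 × 23
Using the formula φ(n) = n × Π(1 - 1/p) for each prime factor p:
φ(2737) = 2737 × (1 - 1/7) × (1 - 1/17) × (1 - 1/23)
φ(2737) = 2112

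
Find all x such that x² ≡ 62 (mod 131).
The square roots of 62 mod 131 are 113 and 18. Verify: 113² = 12769 ≡ 62 (mod 131)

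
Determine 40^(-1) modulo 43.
40^(-1) ≡ 14 (mod 43). Verification: 40 × 14 = 560 ≡ 1 (mod 43)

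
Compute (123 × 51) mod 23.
17

(123 × 51) = 6273
6273 mod 23 = 17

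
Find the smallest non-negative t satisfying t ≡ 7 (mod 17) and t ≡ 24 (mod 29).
M = 17 × 29 = 493. M₁ = 29, y₁ ≡ 10 (mod 17). M₂ = 17, y₂ ≡ 12 (mod 29). t = 7×29×10 + 24×17×12 ≡ 24 (mod 493)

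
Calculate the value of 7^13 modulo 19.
Using repeated squaring. 13 = 8 + 4 + 1 (binary 1101). Repeated squaring mod 19: 7^1 ≡ 7; 7^2 ≡ 7² = 49 ≡ 11; 7^4 ≡ 11² = 121 ≡ 7; 7^8 ≡ 7² = 49 ≡ 11. Multiply: 7^13 = 7^8 × 7^4 × 7^1 ≡ 11 × 7 × 7 (mod 19): 11 × 7 = 77 ≡ 1; 1 × 7 = 7 ≡ 7. So 7^13 ≡ 7 (mod 19).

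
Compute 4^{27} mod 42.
22

Using successive squaring:
Binary expansion of 27: 11011
Powers of 4 mod 42 (each is the square of the previous):
  4^1 ≡ 4 (mod 42)
  4^2 ≡ 4² = 16 ≡ 16 (mod 42)
  4^4 ≡ 16² = 256 ≡ 4 (mod 42)
  4^8 ≡ 4² = 16 ≡ 16 (mod 42)
  4^16 ≡ 16² = 256 ≡ 4 (mod 42)
27 = 16 + 8 + 2 + 1, so 4^27 = 4^16 × 4^8 × 4^2 × 4^1 ≡ 4 × 16 × 16 × 4 (mod 42)
Multiplying step by step:
  4 × 16 = 64 ≡ 22 (mod 42)
  22 × 16 = 352 ≡ 16 (mod 42)
  16 × 4 = 64 ≡ 22 (mod 42)
Result: 4^27 ≡ 22 (mod 42)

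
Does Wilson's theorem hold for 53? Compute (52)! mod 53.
(52)! mod 53 = 52. Since this equals -1 (mod 53), Wilson confirms 53 is prime.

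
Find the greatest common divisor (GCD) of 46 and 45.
1

Using the Euclidean algorithm:
46 = 1 × 45 + 1
45 = 45 × 1 + 0

GCD(46, 45) = 1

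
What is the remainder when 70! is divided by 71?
By Wilson's theorem, (70)! ≡ -1 ≡ 70 (mod 71)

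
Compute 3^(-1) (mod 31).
3^(-1) ≡ 21 (mod 31). Verification: 3 × 21 = 63 ≡ 1 (mod 31)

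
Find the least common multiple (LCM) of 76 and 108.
2052

First find GCD(76, 108) using the Euclidean algorithm:
76 = 0 × 108 + 76
108 = 1 × 76 + 32
76 = 2 × 32 + 12
32 = 2 × 12 + 8
12 = 1 × 8 + 4
8 = 2 × 4 + 0
GCD(76, 108) = 4

LCM formula: LCM(a, b) = (a × b) / GCD(a, b)
LCM(76, 108) = (76 × 108) / 4
LCM(76, 108) = 8208 / 4
LCM(76, 108) = 2052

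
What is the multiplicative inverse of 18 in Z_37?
18^(-1) ≡ 35 (mod 37). Verification: 18 × 35 = 630 ≡ 1 (mod 37)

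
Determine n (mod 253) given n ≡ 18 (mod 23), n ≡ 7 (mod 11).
18

Using the Chinese Remainder Theorem:
M = product of moduli = 253
For equation 1: M_1 = 11, 11 ≡ 11 (mod 23), inverse of 11 mod 23 is 21 (check: 11 × 21 = 231 ≡ 1 (mod 23))
For equation 2: M_2 = 23, 23 ≡ 1 (mod 11), inverse of 23 mod 11 is 1 (check: 1 × 1 = 1 ≡ 1 (mod 11))
Combine: n ≡ Σ r_i×M_i×(M_i⁻¹ mod m_i) = 18×11×21 + 7×23×1 = 4158 + 161 = 4319
4319 mod 253 = 18
n ≡ 18 (mod 253)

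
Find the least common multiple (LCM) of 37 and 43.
1591

First find GCD(37, 43) using the Euclidean algorithm:
37 = 0 × 43 + 37
43 = 1 × 37 + 6
37 = 6 × 6 + 1
6 = 6 × 1 + 0
GCD(37, 43) = 1

LCM formula: LCM(a, b) = (a × b) / GCD(a, b)
LCM(37, 43) = (37 × 43) / 1
LCM(37, 43) = 1591 / 1
LCM(37, 43) = 1591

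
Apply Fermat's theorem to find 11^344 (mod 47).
By Fermat: 11^{46} ≡ 1 (mod 47). 344 ≡ 22 (mod 46). So 11^{344} ≡ 11^{22} ≡ 17 (mod 47)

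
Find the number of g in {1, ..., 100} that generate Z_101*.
Number of primitive roots mod 101 = φ(100) = 40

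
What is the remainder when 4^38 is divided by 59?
Using repeated squaring. 38 = 32 + 4 + 2 (binary 100110). Repeated squaring mod 59: 4^1 ≡ 4; 4^2 ≡ 4² = 16 ≡ 16; 4^4 ≡ 16² = 256 ≡ 20; 4^8 ≡ 20² = 400 ≡ 46; 4^16 ≡ 46² = 2116 ≡ 51; 4^32 ≡ 51² = 2601 ≡ 5. Multiply: 4^38 = 4^32 × 4^4 × 4^2 ≡ 5 × 20 × 16 (mod 59): 5 × 20 = 100 ≡ 41; 41 × 16 = 656 ≡ 7. So 4^38 ≡ 7 (mod 59).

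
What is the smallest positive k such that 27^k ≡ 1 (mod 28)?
Powers of 27 mod 28: 27^1≡27, 27^2≡1. Order = 2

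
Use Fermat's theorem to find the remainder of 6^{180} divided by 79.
52

By Fermat's Little Theorem, a^(p-1) ≡ 1 (mod p) for prime p and gcd(a, p) = 1
Here p = 79, so 6^78 ≡ 1 (mod 79)
We can reduce the exponent: 180 mod 78 = 24
So 6^180 ≡ 6^24 (mod 79)
Computing: 6^24 mod 79 = 52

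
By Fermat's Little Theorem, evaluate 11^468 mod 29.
By Fermat: 11^{28} ≡ 1 (mod 29). 468 ≡ 20 (mod 28). So 11^{468} ≡ 11^{20} ≡ 20 (mod 29)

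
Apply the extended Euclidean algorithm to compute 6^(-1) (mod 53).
Extended GCD: 6(9) + 53(-1) = 1. So 6^(-1) ≡ 9 ≡ 9 (mod 53). Verify: 6 × 9 = 54 ≡ 1 (mod 53)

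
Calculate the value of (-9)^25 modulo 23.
Using Fermat: (-9)^{22} ≡ 1 (mod 23). 25 ≡ 3 (mod 22). So (-9)^{25} ≡ (-9)^{3} ≡ 7 (mod 23)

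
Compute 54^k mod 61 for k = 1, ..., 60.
g^1, g^2, ..., g^{60} mod 61: {54, 49, 23, 22, 29, 41, 18, 57, 28, 48, 30, 34, 6, 19, 50, 16, 10, 52, 2, 47, 37, 46, 44, 58, 21, 36, 53, 56, 35, 60, 7, 12, 38, 39, 32, 20, 43, 4, 33, 13, 31, 27, 55, 42, 11, 45, 51, 9, 59, 14, 24, 15, 17, 3, 40, 25, 8, 5, 26, 1}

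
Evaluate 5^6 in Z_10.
6 = 4 + 2 (binary 110). Repeated squaring mod 10: 5^1 ≡ 5; 5^2 ≡ 5² = 25 ≡ 5; 5^4 ≡ 5² = 25 ≡ 5. Multiply: 5^6 = 5^4 × 5^2 ≡ 5 × 5 (mod 10): 5 × 5 = 25 ≡ 5. So 5^6 ≡ 5 (mod 10).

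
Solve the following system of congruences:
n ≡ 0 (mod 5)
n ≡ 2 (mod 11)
35

Using the Chinese Remainder Theorem:
M = product of moduli = 55
For equation 1: M_1 = 11, 11 ≡ 1 (mod 5), inverse of 11 mod 5 is 1 (check: 1 × 1 = 1 ≡ 1 (mod 5))
For equation 2: M_2 = 5, 5 ≡ 5 (mod 11), inverse of 5 mod 11 is 9 (check: 5 × 9 = 45 ≡ 1 (mod 11))
Combine: n ≡ Σ r_i×M_i×(M_i⁻¹ mod m_i) = 0×11×1 + 2×5×9 = 0 + 90 = 90
90 mod 55 = 35
n ≡ 35 (mod 55)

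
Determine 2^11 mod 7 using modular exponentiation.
Using Fermat: 2^{6} ≡ 1 (mod 7). 11 ≡ 5 (mod 6). So 2^{11} ≡ 2^{5} ≡ 4 (mod 7)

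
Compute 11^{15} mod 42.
29

Using successive squaring:
Binary expansion of 15: 1111
Powers of 11 mod 42 (each is the square of the previous):
  11^1 ≡ 11 (mod 42)
  11^2 ≡ 11² = 121 ≡ 37 (mod 42)
  11^4 ≡ 37² = 1369 ≡ 25 (mod 42)
  11^8 ≡ 25² = 625 ≡ 37 (mod 42)
15 = 8 + 4 + 2 + 1, so 11^15 = 11^8 × 11^4 × 11^2 × 11^1 ≡ 37 × 25 × 37 × 11 (mod 42)
Multiplying step by step:
  37 × 25 = 925 ≡ 1 (mod 42)
  1 × 37 = 37 ≡ 37 (mod 42)
  37 × 11 = 407 ≡ 29 (mod 42)
Result: 11^15 ≡ 29 (mod 42)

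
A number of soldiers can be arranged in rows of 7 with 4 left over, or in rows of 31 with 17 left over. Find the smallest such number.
M = 7 × 31 = 217. M₁ = 31, y₁ ≡ 5 (mod 7). M₂ = 7, y₂ ≡ 9 (mod 31). t = 4×31×5 + 17×7×9 ≡ 172 (mod 217). The smallest positive such number is 172.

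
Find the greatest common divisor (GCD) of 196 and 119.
7

Using the Euclidean algorithm:
196 = 1 × 119 + 77
119 = 1 × 77 + 42
77 = 1 × 42 + 35
42 = 1 × 35 + 7
35 = 5 × 7 + 0

GCD(196, 119) = 7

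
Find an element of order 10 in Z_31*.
15 has order 10 mod 31 since 15^{10} ≡ 1 (mod 31) and no smaller power works.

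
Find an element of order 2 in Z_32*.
15 has order 2 mod 32 since 15^{2} ≡ 1 (mod 32) and no smaller power works.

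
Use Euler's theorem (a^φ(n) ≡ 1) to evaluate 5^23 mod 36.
By Euler: 5^{12} ≡ 1 (mod 36) since gcd(5, 36) = 1. 23 = 1×12 + 11. So 5^{23} ≡ 5^{11} ≡ 29 (mod 36)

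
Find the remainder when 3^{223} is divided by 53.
By Fermat: 3^{52} ≡ 1 (mod 53). 223 = 4×52 + 15. So 3^{223} ≡ 3^{15} ≡ 5 (mod 53)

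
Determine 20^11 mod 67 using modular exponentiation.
Using repeated squaring. 11 = 8 + 2 + 1 (binary 1011). Repeated squaring mod 67: 20^1 ≡ 20; 20^2 ≡ 20² = 400 ≡ 65; 20^4 ≡ 65² = 4225 ≡ 4; 20^8 ≡ 4² = 16 ≡ 16. Multiply: 20^11 = 20^8 × 20^2 × 20^1 ≡ 16 × 65 × 20 (mod 67): 16 × 65 = 1040 ≡ 35; 35 × 20 = 700 ≡ 30. So 20^11 ≡ 30 (mod 67).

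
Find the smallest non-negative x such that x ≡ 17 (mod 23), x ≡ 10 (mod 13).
270

Using the Chinese Remainder Theorem:
M = product of moduli = 299
For equation 1: M_1 = 13, 13 ≡ 13 (mod 23), inverse of 13 mod 23 is 16 (check: 13 × 16 = 208 ≡ 1 (mod 23))
For equation 2: M_2 = 23, 23 ≡ 10 (mod 13), inverse of 23 mod 13 is 4 (check: 10 × 4 = 40 ≡ 1 (mod 13))
Combine: x ≡ Σ r_i×M_i×(M_i⁻¹ mod m_i) = 17×13×16 + 10×23×4 = 3536 + 920 = 4456
4456 mod 299 = 270
x ≡ 270 (mod 299)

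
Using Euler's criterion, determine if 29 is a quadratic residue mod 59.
By Euler's criterion: 29^{29} ≡ 1 (mod 59). Since this equals 1, 29 is a QR.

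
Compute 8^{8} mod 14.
8

Using successive squaring:
Binary expansion of 8: 1000
Powers of 8 mod 14 (each is the square of the previous):
  8^1 ≡ 8 (mod 14)
  8^2 ≡ 8² = 64 ≡ 8 (mod 14)
  8^4 ≡ 8² = 64 ≡ 8 (mod 14)
  8^8 ≡ 8² = 64 ≡ 8 (mod 14)
8 is a power of 2, so 8^8 is the last square: ≡ 8 (mod 14)
Result: 8^8 ≡ 8 (mod 14)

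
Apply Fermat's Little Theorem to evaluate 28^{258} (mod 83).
31

By Fermat's Little Theorem, a^(p-1) ≡ 1 (mod p) for prime p and gcd(a, p) = 1
Here p = 83, so 28^82 ≡ 1 (mod 83)
We can reduce the exponent: 258 mod 82 = 12
So 28^258 ≡ 28^12 (mod 83)
Computing: 28^12 mod 83 = 31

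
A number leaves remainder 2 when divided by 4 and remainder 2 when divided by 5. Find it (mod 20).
M = 4 × 5 = 20. M₁ = 5, y₁ ≡ 1 (mod 4). M₂ = 4, y₂ ≡ 4 (mod 5). z = 2×5×1 + 2×4×4 ≡ 2 (mod 20)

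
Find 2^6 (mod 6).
6 = 4 + 2 (binary 110). Repeated squaring mod 6: 2^1 ≡ 2; 2^2 ≡ 2² = 4 ≡ 4; 2^4 ≡ 4² = 16 ≡ 4. Multiply: 2^6 = 2^4 × 2^2 ≡ 4 × 4 (mod 6): 4 × 4 = 16 ≡ 4. So 2^6 ≡ 4 (mod 6).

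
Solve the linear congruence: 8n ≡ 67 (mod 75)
74

Since gcd(8, 75) = 1 divides 67, a solution exists.
Multiply both sides by the inverse of 8 mod 75:
  8^(-1) mod 75 = 47
  x ≡ 47 × 67 ≡ 3149 ≡ 74 (mod 75)
Verification: 8 × 74 = 592 = 7 × 75 + 67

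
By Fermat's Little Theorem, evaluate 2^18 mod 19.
By Fermat's Little Theorem, 2^{18} ≡ 1 (mod 19) since 19 is prime and gcd(2, 19) = 1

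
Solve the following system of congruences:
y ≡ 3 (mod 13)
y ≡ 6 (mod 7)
55

Using the Chinese Remainder Theorem:
M = product of moduli = 91
For equation 1: M_1 = 7, 7 ≡ 7 (mod 13), inverse of 7 mod 13 is 2 (check: 7 × 2 = 14 ≡ 1 (mod 13))
For equation 2: M_2 = 13, 13 ≡ 6 (mod 7), inverse of 13 mod 7 is 6 (check: 6 × 6 = 36 ≡ 1 (mod 7))
Combine: y ≡ Σ r_i×M_i×(M_i⁻¹ mod m_i) = 3×7×2 + 6×13×6 = 42 + 468 = 510
510 mod 91 = 55
y ≡ 55 (mod 91)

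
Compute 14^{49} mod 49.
0

Using successive squaring:
Binary expansion of 49: 110001
Powers of 14 mod 49 (each is the square of the previous):
  14^1 ≡ 14 (mod 49)
  14^2 ≡ 14² = 196 ≡ 0 (mod 49)
  14^4 ≡ 0² = 0 ≡ 0 (mod 49)
  14^8 ≡ 0² = 0 ≡ 0 (mod 49)
  14^16 ≡ 0² = 0 ≡ 0 (mod 49)
  14^32 ≡ 0² = 0 ≡ 0 (mod 49)
49 = 32 + 16 + 1, so 14^49 = 14^32 × 14^16 × 14^1 ≡ 0 × 0 × 14 (mod 49)
Multiplying step by step:
  0 × 0 = 0 ≡ 0 (mod 49)
  0 × 14 = 0 ≡ 0 (mod 49)
Result: 14^49 ≡ 0 (mod 49)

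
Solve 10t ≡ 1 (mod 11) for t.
10

Using Extended Euclidean Algorithm:
gcd(10, 11) = 1
Bezout coefficients: 10 × -1 + 11 × 1 = 1
So 10 × -1 ≡ 1 (mod 11)
The inverse is -1 mod 11 = 10
Verification: 10 × 10 = 100 = 9 × 11 + 1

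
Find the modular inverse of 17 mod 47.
17^(-1) ≡ 36 (mod 47). Verification: 17 × 36 = 612 ≡ 1 (mod 47)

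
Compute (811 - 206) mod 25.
5

(811 - 206) = 605
605 mod 25 = 5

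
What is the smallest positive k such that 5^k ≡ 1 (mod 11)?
Powers of 5 mod 11: 5^1≡5, 5^2≡3, 5^3≡4, 5^4≡9, 5^5≡1. Order = 5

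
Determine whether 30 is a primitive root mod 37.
p - 1 = 36 has prime divisors 2, 3. Check 30^(36/q) mod 37 for each: 30^(36/2) = 30^18 ≡ 1, 30^(36/3) = 30^12 ≡ 10 (mod 37). Since 30^18 ≡ 1 (mod 37), the order of 30 divides 18 (in fact the order is 18) ≠ 36, so it is not a primitive root.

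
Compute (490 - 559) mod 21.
15

(490 - 559) = -69
-69 mod 21 = 15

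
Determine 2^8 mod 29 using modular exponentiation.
8 = 8 (binary 1000). Repeated squaring mod 29: 2^1 ≡ 2; 2^2 ≡ 2² = 4 ≡ 4; 2^4 ≡ 4² = 16 ≡ 16; 2^8 ≡ 16² = 256 ≡ 24. So 2^8 ≡ 24 (mod 29).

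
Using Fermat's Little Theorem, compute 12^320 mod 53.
By Fermat: 12^{52} ≡ 1 (mod 53). 320 = 6×52 + 8. So 12^{320} ≡ 12^{8} ≡ 10 (mod 53)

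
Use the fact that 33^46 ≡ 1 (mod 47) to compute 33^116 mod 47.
By Fermat: 33^{46} ≡ 1 (mod 47). 116 = 2×46 + 24. So 33^{116} ≡ 33^{24} ≡ 14 (mod 47)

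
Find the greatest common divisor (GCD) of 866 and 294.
2

Using the Euclidean algorithm:
866 = 2 × 294 + 278
294 = 1 × 278 + 16
278 = 17 × 16 + 6
16 = 2 × 6 + 4
6 = 1 × 4 + 2
4 = 2 × 2 + 0

GCD(866, 294) = 2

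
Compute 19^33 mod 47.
Using repeated squaring. 33 = 32 + 1 (binary 100001). Repeated squaring mod 47: 19^1 ≡ 19; 19^2 ≡ 19² = 361 ≡ 32; 19^4 ≡ 32² = 1024 ≡ 37; 19^8 ≡ 37² = 1369 ≡ 6; 19^16 ≡ 6² = 36 ≡ 36; 19^32 ≡ 36² = 1296 ≡ 27. Multiply: 19^33 = 19^32 × 19^1 ≡ 27 × 19 (mod 47): 27 × 19 = 513 ≡ 43. So 19^33 ≡ 43 (mod 47).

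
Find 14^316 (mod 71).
Using Fermat: 14^{70} ≡ 1 (mod 71). 316 ≡ 36 (mod 70). So 14^{316} ≡ 14^{36} ≡ 57 (mod 71)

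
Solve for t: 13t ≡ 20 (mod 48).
20

Since gcd(13, 48) = 1 divides 20, a solution exists.
Multiply both sides by the inverse of 13 mod 48:
  13^(-1) mod 48 = 37
  x ≡ 37 × 20 ≡ 740 ≡ 20 (mod 48)
Verification: 13 × 20 = 260 = 5 × 48 + 20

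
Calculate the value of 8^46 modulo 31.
Using Fermat: 8^{30} ≡ 1 (mod 31). 46 ≡ 16 (mod 30). So 8^{46} ≡ 8^{16} ≡ 8 (mod 31)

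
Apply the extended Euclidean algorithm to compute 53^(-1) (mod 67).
Extended GCD: 53(-24) + 67(19) = 1. So 53^(-1) ≡ 43 ≡ 43 (mod 67). Verify: 53 × 43 = 2279 ≡ 1 (mod 67)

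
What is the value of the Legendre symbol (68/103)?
(68/103) = 68^{51} mod 103 = 1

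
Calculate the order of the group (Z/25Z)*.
20

Prime factorization: 25 = 5^2
Using the formula φ(n) = n × Π(1 - 1/p) for each prime factor p:
φ(25) = 25 × (1 - 1/5)
φ(25) = 20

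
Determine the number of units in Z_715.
480

Prime factorization: 715 = 5 × 11 × 13
Using the formula φ(n) = n × Π(1 - 1/p) for each prime factor p:
φ(715) = 715 × (1 - 1/5) × (1 - 1/11) × (1 - 1/13)
φ(715) = 480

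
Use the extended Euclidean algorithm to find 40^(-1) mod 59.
Extended GCD: 40(-28) + 59(19) = 1. So 40^(-1) ≡ 31 ≡ 31 (mod 59). Verify: 40 × 31 = 1240 ≡ 1 (mod 59)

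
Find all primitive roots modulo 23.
Primitive roots mod 23: {5, 7, 10, 11, 14, 15, 17, 19, 20, 21}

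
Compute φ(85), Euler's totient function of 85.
64

Prime factorization: 85 = 5 × 17
Using the formula φ(n) = n × Π(1 - 1/p) for each prime factor p:
φ(85) = 85 × (1 - 1/5) × (1 - 1/17)
φ(85) = 64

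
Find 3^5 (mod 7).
5 = 4 + 1 (binary 101). Repeated squaring mod 7: 3^1 ≡ 3; 3^2 ≡ 3² = 9 ≡ 2; 3^4 ≡ 2² = 4 ≡ 4. Multiply: 3^5 = 3^4 × 3^1 ≡ 4 × 3 (mod 7): 4 × 3 = 12 ≡ 5. So 3^5 ≡ 5 (mod 7).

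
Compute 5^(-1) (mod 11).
5^(-1) ≡ 9 (mod 11). Verification: 5 × 9 = 45 ≡ 1 (mod 11)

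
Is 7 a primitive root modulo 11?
Yes

To verify, check if 7^(10/q) ≢ 1 (mod 11) for each prime divisor q of 10
Divisors of 10 = 10: [1, 2, 5, 10]
  7^(10/2) = 7^5 ≡ 10 (mod 11)
  7^(10/5) = 7^2 ≡ 5 (mod 11)
Conclusion: 7 is a primitive root modulo 11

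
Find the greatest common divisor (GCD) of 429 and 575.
1

Using the Euclidean algorithm:
429 = 0 × 575 + 429
575 = 1 × 429 + 146
429 = 2 × 146 + 137
146 = 1 × 137 + 9
137 = 15 × 9 + 2
9 = 4 × 2 + 1
2 = 2 × 1 + 0

GCD(429, 575) = 1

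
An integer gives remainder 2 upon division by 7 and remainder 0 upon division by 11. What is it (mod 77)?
M = 7 × 11 = 77. M₁ = 11, y₁ ≡ 2 (mod 7). M₂ = 7, y₂ ≡ 8 (mod 11). m = 2×11×2 + 0×7×8 ≡ 44 (mod 77). The smallest positive such number is 44.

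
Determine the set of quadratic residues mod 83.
QRs mod 83: {1, 3, 4, 7, 9, 10, 11, 12, 16, 17, 21, 23, 25, 26, 27, 28, 29, 30, 31, 33, 36, 37, 38, 40, 41, 44, 48, 49, 51, 59, 61, 63, 64, 65, 68, 69, 70, 75, 77, 78, 81}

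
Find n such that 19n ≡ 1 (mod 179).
19^(-1) ≡ 66 (mod 179). Verification: 19 × 66 = 1254 ≡ 1 (mod 179)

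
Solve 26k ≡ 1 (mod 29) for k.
19

Using Extended Euclidean Algorithm:
gcd(26, 29) = 1
Bezout coefficients: 26 × -10 + 29 × 9 = 1
So 26 × -10 ≡ 1 (mod 29)
The inverse is -10 mod 29 = 19
Verification: 26 × 19 = 494 = 17 × 29 + 1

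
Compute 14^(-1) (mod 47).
14^(-1) ≡ 37 (mod 47). Verification: 14 × 37 = 518 ≡ 1 (mod 47)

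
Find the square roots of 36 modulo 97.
The square roots of 36 mod 97 are 91 and 6. Verify: 91² = 8281 ≡ 36 (mod 97)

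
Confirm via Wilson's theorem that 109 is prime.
(108)! mod 109 = 108. Since this equals -1 (mod 109), Wilson confirms 109 is prime.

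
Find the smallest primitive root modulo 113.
p - 1 = 112 has prime divisors 2, 7. h is a primitive root mod 113 iff h^(112/q) ≢ 1 (mod 113) for each such q.
h = 2: 2^56 ≡ 1, 2^16 ≡ 109 (mod 113); 2^56 ≡ 1, so not a primitive root.
h = 3: 3^56 ≡ 112, 3^16 ≡ 49 (mod 113); none is 1, so 3 has order 112 and is a primitive root.
The smallest primitive root mod 113 is g = 3.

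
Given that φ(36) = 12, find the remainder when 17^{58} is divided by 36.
By Euler: 17^{12} ≡ 1 (mod 36) since gcd(17, 36) = 1. 58 = 4×12 + 10. So 17^{58} ≡ 17^{10} ≡ 1 (mod 36)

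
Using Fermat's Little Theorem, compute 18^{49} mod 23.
3

By Fermat's Little Theorem, a^(p-1) ≡ 1 (mod p) for prime p and gcd(a, p) = 1
Here p = 23, so 18^22 ≡ 1 (mod 23)
We can reduce the exponent: 49 mod 22 = 5
So 18^49 ≡ 18^5 (mod 23)
Computing: 18^5 mod 23 = 3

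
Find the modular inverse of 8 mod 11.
8^(-1) ≡ 7 (mod 11). Verification: 8 × 7 = 56 ≡ 1 (mod 11)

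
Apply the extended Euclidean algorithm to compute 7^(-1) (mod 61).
Extended GCD: 7(-26) + 61(3) = 1. So 7^(-1) ≡ 35 ≡ 35 (mod 61). Verify: 7 × 35 = 245 ≡ 1 (mod 61)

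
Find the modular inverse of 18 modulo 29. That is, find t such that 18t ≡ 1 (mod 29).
21

Using Extended Euclidean Algorithm:
gcd(18, 29) = 1
Bezout coefficients: 18 × -8 + 29 × 5 = 1
So 18 × -8 ≡ 1 (mod 29)
The inverse is -8 mod 29 = 21
Verification: 18 × 21 = 378 = 13 × 29 + 1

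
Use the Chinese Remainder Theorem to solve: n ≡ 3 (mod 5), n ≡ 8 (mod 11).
M = 5 × 11 = 55. M₁ = 11, y₁ ≡ 1 (mod 5). M₂ = 5, y₂ ≡ 9 (mod 11). n = 3×11×1 + 8×5×9 ≡ 8 (mod 55)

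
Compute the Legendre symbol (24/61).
(24/61) = 24^{30} mod 61 = -1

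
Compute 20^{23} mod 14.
6

Using successive squaring:
Binary expansion of 23: 10111
Powers of 20 mod 14 (each is the square of the previous):
  20^1 ≡ 6 (mod 14)
  20^2 ≡ 6² = 36 ≡ 8 (mod 14)
  20^4 ≡ 8² = 64 ≡ 8 (mod 14)
  20^8 ≡ 8² = 64 ≡ 8 (mod 14)
  20^16 ≡ 8² = 64 ≡ 8 (mod 14)
23 = 16 + 4 + 2 + 1, so 20^23 = 20^16 × 20^4 × 20^2 × 20^1 ≡ 8 × 8 × 8 × 6 (mod 14)
Multiplying step by step:
  8 × 8 = 64 ≡ 8 (mod 14)
  8 × 8 = 64 ≡ 8 (mod 14)
  8 × 6 = 48 ≡ 6 (mod 14)
Result: 20^23 ≡ 6 (mod 14)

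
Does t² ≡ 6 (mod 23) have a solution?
By Euler's criterion: 6^{11} ≡ 1 (mod 23). Since this equals 1, 6 is a QR.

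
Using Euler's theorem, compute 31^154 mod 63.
By Euler: 31^{36} ≡ 1 (mod 63) since gcd(31, 63) = 1. 154 = 4×36 + 10. So 31^{154} ≡ 31^{10} ≡ 4 (mod 63)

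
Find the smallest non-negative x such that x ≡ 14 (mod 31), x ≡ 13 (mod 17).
200

Using the Chinese Remainder Theorem:
M = product of moduli = 527
For equation 1: M_1 = 17, 17 ≡ 17 (mod 31), inverse of 17 mod 31 is 11 (check: 17 × 11 = 187 ≡ 1 (mod 31))
For equation 2: M_2 = 31, 31 ≡ 14 (mod 17), inverse of 31 mod 17 is 11 (check: 14 × 11 = 154 ≡ 1 (mod 17))
Combine: x ≡ Σ r_i×M_i×(M_i⁻¹ mod m_i) = 14×17×11 + 13×31×11 = 2618 + 4433 = 7051
7051 mod 527 = 200
x ≡ 200 (mod 527)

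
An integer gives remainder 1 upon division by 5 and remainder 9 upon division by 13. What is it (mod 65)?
M = 5 × 13 = 65. M₁ = 13, y₁ ≡ 2 (mod 5). M₂ = 5, y₂ ≡ 8 (mod 13). m = 1×13×2 + 9×5×8 ≡ 61 (mod 65). The smallest positive such number is 61.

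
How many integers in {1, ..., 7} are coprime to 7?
6

Prime factorization: 7 = 7
Using the formula φ(n) = n × Π(1 - 1/p) for each prime factor p:
φ(7) = 7 × (1 - 1/7)
φ(7) = 6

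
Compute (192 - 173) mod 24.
19

(192 - 173) = 19
19 mod 24 = 19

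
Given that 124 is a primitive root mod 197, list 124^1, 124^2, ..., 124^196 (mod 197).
g^1, g^2, ..., g^{196} mod 197: {124, 10, 58, 100, 186, 15, 87, 150, 82, 121, 32, 28, 123, 83, 48, 42, 86, 26, 72, 63, 129, 39, 108, 193, 95, 157, 162, 191, 44, 137, 46, 188, 66, 107, 69, 85, 99, 62, 5, 29, 50, 93, 106, 142, 75, 41, 159, 16, 14, 160, 140, 24, 21, 43, 13, 36, 130, 163, 118, 54, 195, 146, 177, 81, 194, 22, 167, 23, 94, 33, 152, 133, 141, 148, 31, 101, 113, 25, 145, 53, 71, 136, 119, 178, 8, 7, 80, 70, 12, 109, 120, 105, 18, 65, 180, 59, 27, 196, 73, 187, 139, 97, 11, 182, 110, 47, 115, 76, 165, 169, 74, 114, 149, 155, 111, 171, 125, 134, 68, 158, 89, 4, 102, 40, 35, 6, 153, 60, 151, 9, 131, 90, 128, 112, 98, 135, 192, 168, 147, 104, 91, 55, 122, 156, 38, 181, 183, 37, 57, 173, 176, 154, 184, 161, 67, 34, 79, 143, 2, 51, 20, 116, 3, 175, 30, 174, 103, 164, 45, 64, 56, 49, 166, 96, 84, 172, 52, 144, 126, 61, 78, 19, 189, 190, 117, 127, 185, 88, 77, 92, 179, 132, 17, 138, 170, 1}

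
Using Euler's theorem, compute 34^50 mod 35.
By Euler: 34^{24} ≡ 1 (mod 35) since gcd(34, 35) = 1. 50 = 2×24 + 2. So 34^{50} ≡ 34^{2} ≡ 1 (mod 35)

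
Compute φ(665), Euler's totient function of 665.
432

Prime factorization: 665 = 5 × 7 × 19
Using the formula φ(n) = n × Π(1 - 1/p) for each prime factor p:
φ(665) = 665 × (1 - 1/5) × (1 - 1/7) × (1 - 1/19)
φ(665) = 432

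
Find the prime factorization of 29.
29

Divide by primes starting from smallest:
29 ÷ 29 = 1

29 = 29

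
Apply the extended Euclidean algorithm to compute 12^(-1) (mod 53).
Extended GCD: 12(-22) + 53(5) = 1. So 12^(-1) ≡ 31 ≡ 31 (mod 53). Verify: 12 × 31 = 372 ≡ 1 (mod 53)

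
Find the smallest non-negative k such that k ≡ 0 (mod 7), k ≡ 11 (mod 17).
28

Using the Chinese Remainder Theorem:
M = product of moduli = 119
For equation 1: M_1 = 17, 17 ≡ 3 (mod 7), inverse of 17 mod 7 is 5 (check: 3 × 5 = 15 ≡ 1 (mod 7))
For equation 2: M_2 = 7, 7 ≡ 7 (mod 17), inverse of 7 mod 17 is 5 (check: 7 × 5 = 35 ≡ 1 (mod 17))
Combine: k ≡ Σ r_i×M_i×(M_i⁻¹ mod m_i) = 0×17×5 + 11×7×5 = 0 + 385 = 385
385 mod 119 = 28
k ≡ 28 (mod 119)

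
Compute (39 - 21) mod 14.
4

(39 - 21) = 18
18 mod 14 = 4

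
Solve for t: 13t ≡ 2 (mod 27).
23

Since gcd(13, 27) = 1 divides 2, a solution exists.
Multiply both sides by the inverse of 13 mod 27:
  13^(-1) mod 27 = 25
  x ≡ 25 × 2 ≡ 50 ≡ 23 (mod 27)
Verification: 13 × 23 = 299 = 11 × 27 + 2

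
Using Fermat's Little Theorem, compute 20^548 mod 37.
By Fermat: 20^{36} ≡ 1 (mod 37). 548 ≡ 8 (mod 36). So 20^{548} ≡ 20^{8} ≡ 33 (mod 37)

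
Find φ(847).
660

Prime factorization: 847 = 7 × 11^2
Using the formula φ(n) = n × Π(1 - 1/p) for each prime factor p:
φ(847) = 847 × (1 - 1/7) × (1 - 1/11)
φ(847) = 660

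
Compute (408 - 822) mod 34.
28

(408 - 822) = -414
-414 mod 34 = 28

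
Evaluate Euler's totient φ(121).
110

Prime factorization: 121 = 11^2
Using the formula φ(n) = n × Π(1 - 1/p) for each prime factor p:
φ(121) = 121 × (1 - 1/11)
φ(121) = 110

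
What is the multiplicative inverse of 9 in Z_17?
9^(-1) ≡ 2 (mod 17). Verification: 9 × 2 = 18 ≡ 1 (mod 17)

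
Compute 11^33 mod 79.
Using repeated squaring. 33 = 32 + 1 (binary 100001). Repeated squaring mod 79: 11^1 ≡ 11; 11^2 ≡ 11² = 121 ≡ 42; 11^4 ≡ 42² = 1764 ≡ 26; 11^8 ≡ 26² = 676 ≡ 44; 11^16 ≡ 44² = 1936 ≡ 40; 11^32 ≡ 40² = 1600 ≡ 20. Multiply: 11^33 = 11^32 × 11^1 ≡ 20 × 11 (mod 79): 20 × 11 = 220 ≡ 62. So 11^33 ≡ 62 (mod 79).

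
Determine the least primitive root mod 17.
p - 1 = 16 has prime divisors 2. h is a primitive root mod 17 iff h^(16/q) ≢ 1 (mod 17) for each such q.
h = 2: 2^8 ≡ 1 (mod 17); 2^8 ≡ 1, so not a primitive root.
h = 3: 3^8 ≡ 16 (mod 17); none is 1, so 3 has order 16 and is a primitive root.
The smallest primitive root mod 17 is g = 3.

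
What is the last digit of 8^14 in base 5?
Using Fermat: 8^{4} ≡ 1 (mod 5). 14 ≡ 2 (mod 4). So 8^{14} ≡ 8^{2} ≡ 4 (mod 5)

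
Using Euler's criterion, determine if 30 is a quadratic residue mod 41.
By Euler's criterion: 30^{20} ≡ 40 (mod 41). Since this equals -1 (≡ 40), 30 is not a QR.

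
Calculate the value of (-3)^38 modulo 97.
Using repeated squaring. (-3) ≡ 94 (mod 97). 38 = 32 + 4 + 2 (binary 100110). Repeated squaring mod 97: 94^1 ≡ 94; 94^2 ≡ 94² = 8836 ≡ 9; 94^4 ≡ 9² = 81 ≡ 81; 94^8 ≡ 81² = 6561 ≡ 62; 94^16 ≡ 62² = 3844 ≡ 61; 94^32 ≡ 61² = 3721 ≡ 35. Multiply: (-3)^38 ≡ 94^32 × 94^4 × 94^2 ≡ 35 × 81 × 9 (mod 97): 35 × 81 = 2835 ≡ 22; 22 × 9 = 198 ≡ 4. So (-3)^38 ≡ 4 (mod 97).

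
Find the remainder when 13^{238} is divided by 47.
By Fermat: 13^{46} ≡ 1 (mod 47). 238 = 5×46 + 8. So 13^{238} ≡ 13^{8} ≡ 37 (mod 47)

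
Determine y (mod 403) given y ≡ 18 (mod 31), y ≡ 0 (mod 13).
390

Using the Chinese Remainder Theorem:
M = product of moduli = 403
For equation 1: M_1 = 13, 13 ≡ 13 (mod 31), inverse of 13 mod 31 is 12 (check: 13 × 12 = 156 ≡ 1 (mod 31))
For equation 2: M_2 = 31, 31 ≡ 5 (mod 13), inverse of 31 mod 13 is 8 (check: 5 × 8 = 40 ≡ 1 (mod 13))
Combine: y ≡ Σ r_i×M_i×(M_i⁻¹ mod m_i) = 18×13×12 + 0×31×8 = 2808 + 0 = 2808
2808 mod 403 = 390
y ≡ 390 (mod 403)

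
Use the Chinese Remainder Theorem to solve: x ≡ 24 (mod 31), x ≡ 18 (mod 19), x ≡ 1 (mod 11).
892

Using the Chinese Remainder Theorem:
M = product of moduli = 6479
For equation 1: M_1 = 209, 209 ≡ 23 (mod 31), inverse of 209 mod 31 is 27 (check: 23 × 27 = 621 ≡ 1 (mod 31))
For equation 2: M_2 = 341, 341 ≡ 18 (mod 19), inverse of 341 mod 19 is 18 (check: 18 × 18 = 324 ≡ 1 (mod 19))
For equation 3: M_3 = 589, 589 ≡ 6 (mod 11), inverse of 589 mod 11 is 2 (check: 6 × 2 = 12 ≡ 1 (mod 11))
Combine: x ≡ Σ r_i×M_i×(M_i⁻¹ mod m_i) = 24×209×27 + 18×341×18 + 1×589×2 = 135432 + 110484 + 1178 = 247094
247094 mod 6479 = 892
x ≡ 892 (mod 6479)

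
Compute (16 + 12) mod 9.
1

(16 + 12) = 28
28 mod 9 = 1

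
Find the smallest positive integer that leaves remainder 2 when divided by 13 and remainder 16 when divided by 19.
M = 13 × 19 = 247. M₁ = 19, y₁ ≡ 11 (mod 13). M₂ = 13, y₂ ≡ 3 (mod 19). y = 2×19×11 + 16×13×3 ≡ 54 (mod 247). The smallest positive such number is 54.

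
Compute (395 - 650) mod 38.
11

(395 - 650) = -255
-255 mod 38 = 11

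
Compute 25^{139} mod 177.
154

Using successive squaring:
Binary expansion of 139: 10001011
Powers of 25 mod 177 (each is the square of the previous):
  25^1 ≡ 25 (mod 177)
  25^2 ≡ 25² = 625 ≡ 94 (mod 177)
  25^4 ≡ 94² = 8836 ≡ 163 (mod 177)
  25^8 ≡ 163² = 26569 ≡ 19 (mod 177)
  25^16 ≡ 19² = 361 ≡ 7 (mod 177)
  25^32 ≡ 7² = 49 ≡ 49 (mod 177)
  25^64 ≡ 49² = 2401 ≡ 100 (mod 177)
  25^128 ≡ 100² = 10000 ≡ 88 (mod 177)
139 = 128 + 8 + 2 + 1, so 25^139 = 25^128 × 25^8 × 25^2 × 25^1 ≡ 88 × 19 × 94 × 25 (mod 177)
Multiplying step by step:
  88 × 19 = 1672 ≡ 79 (mod 177)
  79 × 94 = 7426 ≡ 169 (mod 177)
  169 × 25 = 4225 ≡ 154 (mod 177)
Result: 25^139 ≡ 154 (mod 177)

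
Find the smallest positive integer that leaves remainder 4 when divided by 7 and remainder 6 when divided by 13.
M = 7 × 13 = 91. M₁ = 13, y₁ ≡ 6 (mod 7). M₂ = 7, y₂ ≡ 2 (mod 13). y = 4×13×6 + 6×7×2 ≡ 32 (mod 91). The smallest positive such number is 32.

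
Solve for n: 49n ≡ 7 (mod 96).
55

Since gcd(49, 96) = 1 divides 7, a solution exists.
Multiply both sides by the inverse of 49 mod 96:
  49^(-1) mod 96 = 49
  x ≡ 49 × 7 ≡ 343 ≡ 55 (mod 96)
Verification: 49 × 55 = 2695 = 28 × 96 + 7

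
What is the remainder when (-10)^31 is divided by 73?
Using repeated squaring. (-10) ≡ 63 (mod 73). 31 = 16 + 8 + 4 + 2 + 1 (binary 11111). Repeated squaring mod 73: 63^1 ≡ 63; 63^2 ≡ 63² = 3969 ≡ 27; 63^4 ≡ 27² = 729 ≡ 72; 63^8 ≡ 72² = 5184 ≡ 1; 63^16 ≡ 1² = 1 ≡ 1. Multiply: (-10)^31 ≡ 63^16 × 63^8 × 63^4 × 63^2 × 63^1 ≡ 1 × 1 × 72 × 27 × 63 (mod 73): 1 × 1 = 1 ≡ 1; 1 × 72 = 72 ≡ 72; 72 × 27 = 1944 ≡ 46; 46 × 63 = 2898 ≡ 51. So (-10)^31 ≡ 51 (mod 73).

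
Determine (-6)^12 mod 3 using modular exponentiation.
Using repeated squaring. (-6) ≡ 0 (mod 3). 12 = 8 + 4 (binary 1100). Repeated squaring mod 3: 0^1 ≡ 0; 0^2 ≡ 0² = 0 ≡ 0; 0^4 ≡ 0² = 0 ≡ 0; 0^8 ≡ 0² = 0 ≡ 0. Multiply: (-6)^12 ≡ 0^8 × 0^4 ≡ 0 × 0 (mod 3): 0 × 0 = 0 ≡ 0. So (-6)^12 ≡ 0 (mod 3).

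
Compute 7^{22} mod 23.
1

Using successive squaring:
Binary expansion of 22: 10110
Powers of 7 mod 23 (each is the square of the previous):
  7^1 ≡ 7 (mod 23)
  7^2 ≡ 7² = 49 ≡ 3 (mod 23)
  7^4 ≡ 3² = 9 ≡ 9 (mod 23)
  7^8 ≡ 9² = 81 ≡ 12 (mod 23)
  7^16 ≡ 12² = 144 ≡ 6 (mod 23)
22 = 16 + 4 + 2, so 7^22 = 7^16 × 7^4 × 7^2 ≡ 6 × 9 × 3 (mod 23)
Multiplying step by step:
  6 × 9 = 54 ≡ 8 (mod 23)
  8 × 3 = 24 ≡ 1 (mod 23)
Result: 7^22 ≡ 1 (mod 23)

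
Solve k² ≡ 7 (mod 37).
The square roots of 7 mod 37 are 9 and 28. Verify: 9² = 81 ≡ 7 (mod 37)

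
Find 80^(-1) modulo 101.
24

Using Extended Euclidean Algorithm:
gcd(80, 101) = 1
Bezout coefficients: 80 × 24 + 101 × -19 = 1
So 80 × 24 ≡ 1 (mod 101)
The inverse is 24 mod 101 = 24
Verification: 80 × 24 = 1920 = 19 × 101 + 1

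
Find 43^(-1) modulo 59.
11

Using Extended Euclidean Algorithm:
gcd(43, 59) = 1
Bezout coefficients: 43 × 11 + 59 × -8 = 1
So 43 × 11 ≡ 1 (mod 59)
The inverse is 11 mod 59 = 11
Verification: 43 × 11 = 473 = 8 × 59 + 1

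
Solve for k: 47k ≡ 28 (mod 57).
20

Since gcd(47, 57) = 1 divides 28, a solution exists.
Multiply both sides by the inverse of 47 mod 57:
  47^(-1) mod 57 = 17
  x ≡ 17 × 28 ≡ 476 ≡ 20 (mod 57)
Verification: 47 × 20 = 940 = 16 × 57 + 28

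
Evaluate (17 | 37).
(17/37) = 17^{18} mod 37 = -1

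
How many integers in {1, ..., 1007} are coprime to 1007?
936

Prime factorization: 1007 = 19 × 53
Using the formula φ(n) = n × Π(1 - 1/p) for each prime factor p:
φ(1007) = 1007 × (1 - 1/19) × (1 - 1/53)
φ(1007) = 936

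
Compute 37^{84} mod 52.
1

Using successive squaring:
Binary expansion of 84: 1010100
Powers of 37 mod 52 (each is the square of the previous):
  37^1 ≡ 37 (mod 52)
  37^2 ≡ 37² = 1369 ≡ 17 (mod 52)
  37^4 ≡ 17² = 289 ≡ 29 (mod 52)
  37^8 ≡ 29² = 841 ≡ 9 (mod 52)
  37^16 ≡ 9² = 81 ≡ 29 (mod 52)
  37^32 ≡ 29² = 841 ≡ 9 (mod 52)
  37^64 ≡ 9² = 81 ≡ 29 (mod 52)
84 = 64 + 16 + 4, so 37^84 = 37^64 × 37^16 × 37^4 ≡ 29 × 29 × 29 (mod 52)
Multiplying step by step:
  29 × 29 = 841 ≡ 9 (mod 52)
  9 × 29 = 261 ≡ 1 (mod 52)
Result: 37^84 ≡ 1 (mod 52)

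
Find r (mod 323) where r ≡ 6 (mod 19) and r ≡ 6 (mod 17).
M = 19 × 17 = 323. M₁ = 17, y₁ ≡ 9 (mod 19). M₂ = 19, y₂ ≡ 9 (mod 17). r = 6×17×9 + 6×19×9 ≡ 6 (mod 323)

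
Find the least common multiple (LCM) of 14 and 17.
238

First find GCD(14, 17) using the Euclidean algorithm:
14 = 0 × 17 + 14
17 = 1 × 14 + 3
14 = 4 × 3 + 2
3 = 1 × 2 + 1
2 = 2 × 1 + 0
GCD(14, 17) = 1

LCM formula: LCM(a, b) = (a × b) / GCD(a, b)
LCM(14, 17) = (14 × 17) / 1
LCM(14, 17) = 238 / 1
LCM(14, 17) = 238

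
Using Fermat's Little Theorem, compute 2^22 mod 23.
By Fermat's Little Theorem, 2^{22} ≡ 1 (mod 23) since 23 is prime and gcd(2, 23) = 1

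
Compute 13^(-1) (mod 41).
19

Using Extended Euclidean Algorithm:
gcd(13, 41) = 1
Bezout coefficients: 13 × 19 + 41 × -6 = 1
So 13 × 19 ≡ 1 (mod 41)
The inverse is 19 mod 41 = 19
Verification: 13 × 19 = 247 = 6 × 41 + 1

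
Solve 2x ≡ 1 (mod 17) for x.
9

Using Extended Euclidean Algorithm:
gcd(2, 17) = 1
Bezout coefficients: 2 × -8 + 17 × 1 = 1
So 2 × -8 ≡ 1 (mod 17)
The inverse is -8 mod 17 = 9
Verification: 2 × 9 = 18 = 1 × 17 + 1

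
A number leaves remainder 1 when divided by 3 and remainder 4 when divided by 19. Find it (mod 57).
M = 3 × 19 = 57. M₁ = 19, y₁ ≡ 1 (mod 3). M₂ = 3, y₂ ≡ 13 (mod 19). z = 1×19×1 + 4×3×13 ≡ 4 (mod 57)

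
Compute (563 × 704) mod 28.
12

(563 × 704) = 396352
396352 mod 28 = 12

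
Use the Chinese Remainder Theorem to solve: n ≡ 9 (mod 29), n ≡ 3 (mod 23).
647

Using the Chinese Remainder Theorem:
M = product of moduli = 667
For equation 1: M_1 = 23, 23 ≡ 23 (mod 29), inverse of 23 mod 29 is 24 (check: 23 × 24 = 552 ≡ 1 (mod 29))
For equation 2: M_2 = 29, 29 ≡ 6 (mod 23), inverse of 29 mod 23 is 4 (check: 6 × 4 = 24 ≡ 1 (mod 23))
Combine: n ≡ Σ r_i×M_i×(M_i⁻¹ mod m_i) = 9×23×24 + 3×29×4 = 4968 + 348 = 5316
5316 mod 667 = 647
n ≡ 647 (mod 667)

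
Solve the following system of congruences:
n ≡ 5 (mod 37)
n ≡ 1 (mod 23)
116

Using the Chinese Remainder Theorem:
M = product of moduli = 851
For equation 1: M_1 = 23, 23 ≡ 23 (mod 37), inverse of 23 mod 37 is 29 (check: 23 × 29 = 667 ≡ 1 (mod 37))
For equation 2: M_2 = 37, 37 ≡ 14 (mod 23), inverse of 37 mod 23 is 5 (check: 14 × 5 = 70 ≡ 1 (mod 23))
Combine: n ≡ Σ r_i×M_i×(M_i⁻¹ mod m_i) = 5×23×29 + 1×37×5 = 3335 + 185 = 3520
3520 mod 851 = 116
n ≡ 116 (mod 851)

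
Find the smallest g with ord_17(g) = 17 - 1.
p - 1 = 16 has prime divisors 2. h is a primitive root mod 17 iff h^(16/q) ≢ 1 (mod 17) for each such q.
h = 2: 2^8 ≡ 1 (mod 17); 2^8 ≡ 1, so not a primitive root.
h = 3: 3^8 ≡ 16 (mod 17); none is 1, so 3 has order 16 and is a primitive root.
The smallest primitive root mod 17 is g = 3.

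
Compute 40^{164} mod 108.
88

Using successive squaring:
Binary expansion of 164: 10100100
Powers of 40 mod 108 (each is the square of the previous):
  40^1 ≡ 40 (mod 108)
  40^2 ≡ 40² = 1600 ≡ 88 (mod 108)
  40^4 ≡ 88² = 7744 ≡ 76 (mod 108)
  40^8 ≡ 76² = 5776 ≡ 52 (mod 108)
  40^16 ≡ 52² = 2704 ≡ 4 (mod 108)
  40^32 ≡ 4² = 16 ≡ 16 (mod 108)
  40^64 ≡ 16² = 256 ≡ 40 (mod 108)
  40^128 ≡ 40² = 1600 ≡ 88 (mod 108)
164 = 128 + 32 + 4, so 40^164 = 40^128 × 40^32 × 40^4 ≡ 88 × 16 × 76 (mod 108)
Multiplying step by step:
  88 × 16 = 1408 ≡ 4 (mod 108)
  4 × 76 = 304 ≡ 88 (mod 108)
Result: 40^164 ≡ 88 (mod 108)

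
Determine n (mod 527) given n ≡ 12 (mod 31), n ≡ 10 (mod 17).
384

Using the Chinese Remainder Theorem:
M = product of moduli = 527
For equation 1: M_1 = 17, 17 ≡ 17 (mod 31), inverse of 17 mod 31 is 11 (check: 17 × 11 = 187 ≡ 1 (mod 31))
For equation 2: M_2 = 31, 31 ≡ 14 (mod 17), inverse of 31 mod 17 is 11 (check: 14 × 11 = 154 ≡ 1 (mod 17))
Combine: n ≡ Σ r_i×M_i×(M_i⁻¹ mod m_i) = 12×17×11 + 10×31×11 = 2244 + 3410 = 5654
5654 mod 527 = 384
n ≡ 384 (mod 527)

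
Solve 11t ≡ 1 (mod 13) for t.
6

Using Extended Euclidean Algorithm:
gcd(11, 13) = 1
Bezout coefficients: 11 × 6 + 13 × -5 = 1
So 11 × 6 ≡ 1 (mod 13)
The inverse is 6 mod 13 = 6
Verification: 11 × 6 = 66 = 5 × 13 + 1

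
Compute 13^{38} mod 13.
0

Using successive squaring:
Binary expansion of 38: 100110
Powers of 13 mod 13 (each is the square of the previous):
  13^1 ≡ 0 (mod 13)
  13^2 ≡ 0² = 0 ≡ 0 (mod 13)
  13^4 ≡ 0² = 0 ≡ 0 (mod 13)
  13^8 ≡ 0² = 0 ≡ 0 (mod 13)
  13^16 ≡ 0² = 0 ≡ 0 (mod 13)
  13^32 ≡ 0² = 0 ≡ 0 (mod 13)
38 = 32 + 4 + 2, so 13^38 = 13^32 × 13^4 × 13^2 ≡ 0 × 0 × 0 (mod 13)
Multiplying step by step:
  0 × 0 = 0 ≡ 0 (mod 13)
  0 × 0 = 0 ≡ 0 (mod 13)
Result: 13^38 ≡ 0 (mod 13)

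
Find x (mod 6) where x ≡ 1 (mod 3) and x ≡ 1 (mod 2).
M = 3 × 2 = 6. M₁ = 2, y₁ ≡ 2 (mod 3). M₂ = 3, y₂ ≡ 1 (mod 2). x = 1×2×2 + 1×3×1 ≡ 1 (mod 6)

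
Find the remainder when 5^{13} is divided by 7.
By Fermat: 5^{6} ≡ 1 (mod 7). 13 = 2×6 + 1. So 5^{13} ≡ 5^{1} ≡ 5 (mod 7)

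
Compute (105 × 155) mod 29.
6

(105 × 155) = 16275
16275 mod 29 = 6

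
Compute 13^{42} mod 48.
25

Using successive squaring:
Binary expansion of 42: 101010
Powers of 13 mod 48 (each is the square of the previous):
  13^1 ≡ 13 (mod 48)
  13^2 ≡ 13² = 169 ≡ 25 (mod 48)
  13^4 ≡ 25² = 625 ≡ 1 (mod 48)
  13^8 ≡ 1² = 1 ≡ 1 (mod 48)
  13^16 ≡ 1² = 1 ≡ 1 (mod 48)
  13^32 ≡ 1² = 1 ≡ 1 (mod 48)
42 = 32 + 8 + 2, so 13^42 = 13^32 × 13^8 × 13^2 ≡ 1 × 1 × 25 (mod 48)
Multiplying step by step:
  1 × 1 = 1 ≡ 1 (mod 48)
  1 × 25 = 25 ≡ 25 (mod 48)
Result: 13^42 ≡ 25 (mod 48)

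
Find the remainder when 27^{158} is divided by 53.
By Fermat: 27^{52} ≡ 1 (mod 53). 158 = 3×52 + 2. So 27^{158} ≡ 27^{2} ≡ 40 (mod 53)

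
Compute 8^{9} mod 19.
18

Using successive squaring:
Binary expansion of 9: 1001
Powers of 8 mod 19 (each is the square of the previous):
  8^1 ≡ 8 (mod 19)
  8^2 ≡ 8² = 64 ≡ 7 (mod 19)
  8^4 ≡ 7² = 49 ≡ 11 (mod 19)
  8^8 ≡ 11² = 121 ≡ 7 (mod 19)
9 = 8 + 1, so 8^9 = 8^8 × 8^1 ≡ 7 × 8 (mod 19)
Multiplying step by step:
  7 × 8 = 56 ≡ 18 (mod 19)
Result: 8^9 ≡ 18 (mod 19)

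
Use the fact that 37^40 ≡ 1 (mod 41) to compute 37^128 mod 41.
By Fermat: 37^{40} ≡ 1 (mod 41). 128 = 3×40 + 8. So 37^{128} ≡ 37^{8} ≡ 18 (mod 41)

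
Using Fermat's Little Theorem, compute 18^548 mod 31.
By Fermat: 18^{30} ≡ 1 (mod 31). 548 ≡ 8 (mod 30). So 18^{548} ≡ 18^{8} ≡ 7 (mod 31)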